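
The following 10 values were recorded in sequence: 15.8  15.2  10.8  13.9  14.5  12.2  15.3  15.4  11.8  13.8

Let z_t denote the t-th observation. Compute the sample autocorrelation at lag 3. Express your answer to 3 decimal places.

Mean z̄ = (15.8 + 15.2 + 10.8 + 13.9 + 14.5 + 12.2 + 15.3 + 15.4 + 11.8 + 13.8)/10 = 13.8700
Σ(z_t−z̄)(z_{t+3}−z̄) = (0.0579) + (0.8379) + (5.1269) + (0.0429) + (0.9639) + (3.4569) + (-0.1001) = 10.3863
Denominator Σ(z_t−z̄)² = 26.7810
r_3 = 10.3863 / 26.7810 = 0.388

0.388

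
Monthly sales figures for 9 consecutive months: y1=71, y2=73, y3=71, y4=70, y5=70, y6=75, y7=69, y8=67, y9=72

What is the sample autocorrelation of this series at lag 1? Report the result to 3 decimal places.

Mean ȳ = (71 + 73 + 71 + 70 + 70 + 75 + 69 + 67 + 72)/9 = 70.8889
Numerator Σ_{t=1}^{8}(y_t−ȳ)(y_{t+1}−ȳ) = -7.2346
Denominator Σ(y_t−ȳ)² = 42.8889
r_1 = -7.2346 / 42.8889 = -0.169

-0.169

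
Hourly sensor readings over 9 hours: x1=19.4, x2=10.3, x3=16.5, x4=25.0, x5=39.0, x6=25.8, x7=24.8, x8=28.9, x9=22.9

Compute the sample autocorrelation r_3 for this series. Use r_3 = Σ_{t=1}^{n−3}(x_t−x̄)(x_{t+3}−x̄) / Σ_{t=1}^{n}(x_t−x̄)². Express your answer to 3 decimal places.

Mean x̄ = (19.4 + 10.3 + 16.5 + 25.0 + 39.0 + 25.8 + 24.8 + 28.9 + 22.9)/9 = 23.6222
Numerator Σ_{t=1}^{6}(x_t−x̄)(x_{t+3}−x̄) = -144.9837
Denominator Σ(x_t−x̄)² = 518.9156
r_3 = -144.9837 / 518.9156 = -0.279

-0.279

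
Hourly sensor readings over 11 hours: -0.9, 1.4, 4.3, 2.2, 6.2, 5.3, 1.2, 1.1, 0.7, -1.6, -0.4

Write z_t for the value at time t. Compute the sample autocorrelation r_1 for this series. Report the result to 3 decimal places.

Mean z̄ = (-0.9 + 1.4 + 4.3 + 2.2 + 6.2 + 5.3 + 1.2 + 1.1 + 0.7 − 1.6 − 0.4)/11 = 1.7727
Numerator Σ_{t=1}^{10}(z_t−z̄)(z_{t+1}−z̄) = 28.6747
Denominator Σ(z_t−z̄)² = 63.9218
r_1 = 28.6747 / 63.9218 = 0.449

0.449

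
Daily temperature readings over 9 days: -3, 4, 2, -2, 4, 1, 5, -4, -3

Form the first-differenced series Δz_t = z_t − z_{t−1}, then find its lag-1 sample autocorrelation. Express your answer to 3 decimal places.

-0.495

First differences Δz: 7, -2, -4, 6, -3, 4, -9, 1
Mean of differences = 0.0000
Numerator Σ(Δz_t−Δz̄)(Δz_{t+1}−Δz̄) = -105.0000
Denominator Σ(Δz_t−Δz̄)² = 212.0000
r_1(Δz) = -105.0000 / 212.0000 = -0.495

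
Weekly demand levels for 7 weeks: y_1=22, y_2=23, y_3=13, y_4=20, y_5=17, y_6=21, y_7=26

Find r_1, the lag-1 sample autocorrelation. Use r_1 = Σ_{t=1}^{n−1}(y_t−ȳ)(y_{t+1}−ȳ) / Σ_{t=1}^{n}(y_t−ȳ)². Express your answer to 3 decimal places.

Mean ȳ = (22 + 23 + 13 + 20 + 17 + 21 + 26)/7 = 20.2857
Σ(y_t−ȳ)(y_{t+1}−ȳ) = (4.6531) + (-19.7755) + (2.0816) + (0.9388) + (-2.3469) + (4.0816) = -10.3673
Denominator Σ(y_t−ȳ)² = 107.4286
r_1 = -10.3673 / 107.4286 = -0.097

-0.097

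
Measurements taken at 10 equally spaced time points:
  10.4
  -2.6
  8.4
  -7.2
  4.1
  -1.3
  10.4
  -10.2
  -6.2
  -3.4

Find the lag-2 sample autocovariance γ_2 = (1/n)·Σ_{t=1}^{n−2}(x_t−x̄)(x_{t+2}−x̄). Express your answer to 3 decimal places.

17.486

Mean x̄ = (10.4 − 2.6 + 8.4 − 7.2 + 4.1 − 1.3 + 10.4 − 10.2 − 6.2 − 3.4)/10 = 0.2400
Σ_{t=1}^{8}(x_t−x̄)(x_{t+2}−x̄) = 174.8568
γ_2 = 174.8568 / 10 = 17.486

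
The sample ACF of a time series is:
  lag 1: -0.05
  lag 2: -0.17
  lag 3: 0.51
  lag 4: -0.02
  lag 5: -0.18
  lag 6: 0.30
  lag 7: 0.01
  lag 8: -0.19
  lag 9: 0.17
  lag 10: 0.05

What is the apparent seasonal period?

The largest autocorrelation is r_3 = 0.51, with weaker echoes at lags 6 (0.30) and 9 (0.17); the remaining lags stay at or below 0.05.
The dominant spike at lag 3 indicates a seasonal period of 3.

3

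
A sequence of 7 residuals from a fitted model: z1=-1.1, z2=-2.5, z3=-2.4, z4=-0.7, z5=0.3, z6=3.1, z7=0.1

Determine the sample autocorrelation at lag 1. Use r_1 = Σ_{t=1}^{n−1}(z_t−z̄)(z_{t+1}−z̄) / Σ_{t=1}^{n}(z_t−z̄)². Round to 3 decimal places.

Mean z̄ = (-1.1 − 2.5 − 2.4 − 0.7 + 0.3 + 3.1 + 0.1)/7 = -0.4571
Deviations from mean: -0.6429, -2.0429, -1.9429, -0.2429, 0.7571, 3.5571, 0.5571
Numerator Σ_{t=1}^{6}(z_t−z̄)(z_{t+1}−z̄) = 10.2453
Denominator Σ(z_t−z̄)² = 21.9571
r_1 = 10.2453 / 21.9571 = 0.467

0.467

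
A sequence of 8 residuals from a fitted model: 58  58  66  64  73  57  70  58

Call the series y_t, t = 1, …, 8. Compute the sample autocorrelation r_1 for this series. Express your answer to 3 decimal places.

-0.422

Mean ȳ = (58 + 58 + 66 + 64 + 73 + 57 + 70 + 58)/8 = 63.0000
Deviations from mean: -5.0000, -5.0000, 3.0000, 1.0000, 10.0000, -6.0000, 7.0000, -5.0000
Σ(y_t−ȳ)(y_{t+1}−ȳ) = (25.0000) + (-15.0000) + (3.0000) + (10.0000) + (-60.0000) + (-42.0000) + (-35.0000) = -114.0000
Denominator Σ(y_t−ȳ)² = 270.0000
r_1 = -114.0000 / 270.0000 = -0.422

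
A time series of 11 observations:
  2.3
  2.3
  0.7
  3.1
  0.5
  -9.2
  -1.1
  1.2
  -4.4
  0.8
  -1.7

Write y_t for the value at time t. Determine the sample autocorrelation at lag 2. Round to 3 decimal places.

Mean ȳ = (2.3 + 2.3 + 0.7 + 3.1 + 0.5 − 9.2 − 1.1 + 1.2 − 4.4 + 0.8 − 1.7)/11 = -0.5000
Numerator Σ_{t=1}^{9}(y_t−ȳ)(y_{t+2}−ȳ) = -22.8400
Denominator Σ(y_t−ȳ)² = 128.3600
r_2 = -22.8400 / 128.3600 = -0.178

-0.178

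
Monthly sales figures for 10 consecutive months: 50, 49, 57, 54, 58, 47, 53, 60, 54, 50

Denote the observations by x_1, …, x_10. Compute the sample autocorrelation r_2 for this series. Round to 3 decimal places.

-0.416

Mean x̄ = (50 + 49 + 57 + 54 + 58 + 47 + 53 + 60 + 54 + 50)/10 = 53.2000
Numerator Σ_{t=1}^{8}(x_t−x̄)(x_{t+2}−x̄) = -67.2800
Denominator Σ(x_t−x̄)² = 161.6000
r_2 = -67.2800 / 161.6000 = -0.416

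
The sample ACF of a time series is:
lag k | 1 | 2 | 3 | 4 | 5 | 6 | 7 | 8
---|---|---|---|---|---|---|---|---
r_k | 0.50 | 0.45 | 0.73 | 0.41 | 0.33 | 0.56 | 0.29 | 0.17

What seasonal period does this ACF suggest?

The largest autocorrelation is r_3 = 0.73, with a weaker echo at lag 6 (0.56); the remaining lags stay at or below 0.50. The elevated value at lag 1 (0.50), dropping to 0.45 at lag 2, reflects decaying short-term dependence rather than seasonality.
The dominant spike at lag 3 indicates a seasonal period of 3.

3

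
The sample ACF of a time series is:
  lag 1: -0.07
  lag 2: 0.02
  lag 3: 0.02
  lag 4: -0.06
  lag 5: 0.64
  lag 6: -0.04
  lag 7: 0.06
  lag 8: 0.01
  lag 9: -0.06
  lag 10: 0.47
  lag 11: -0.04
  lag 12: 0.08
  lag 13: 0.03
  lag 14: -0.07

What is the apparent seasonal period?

5

The largest autocorrelation is r_5 = 0.64, with a weaker echo at lag 10 (0.47); the remaining lags stay at or below 0.08.
The dominant spike at lag 5 indicates a seasonal period of 5.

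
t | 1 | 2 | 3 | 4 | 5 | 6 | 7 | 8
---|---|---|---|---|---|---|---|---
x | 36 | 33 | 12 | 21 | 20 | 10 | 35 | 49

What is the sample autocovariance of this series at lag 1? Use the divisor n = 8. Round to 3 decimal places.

31.875

Mean x̄ = (36 + 33 + 12 + 21 + 20 + 10 + 35 + 49)/8 = 27.0000
Deviations: 9.0000, 6.0000, -15.0000, -6.0000, -7.0000, -17.0000, 8.0000, 22.0000
Σ_{t=1}^{7}(x_t−x̄)(x_{t+1}−x̄) = 255.0000
γ_1 = 255.0000 / 8 = 31.875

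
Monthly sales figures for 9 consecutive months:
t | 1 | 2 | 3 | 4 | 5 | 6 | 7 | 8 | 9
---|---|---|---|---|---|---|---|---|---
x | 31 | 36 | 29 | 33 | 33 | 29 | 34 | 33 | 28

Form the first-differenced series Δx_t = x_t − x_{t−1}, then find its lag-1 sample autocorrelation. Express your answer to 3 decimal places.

-0.541

First differences Δx: 5, -7, 4, 0, -4, 5, -1, -5
Mean of differences = -0.3750
Numerator Σ(Δx_t−Δx̄)(Δx_{t+1}−Δx̄) = -84.2656
Denominator Σ(Δx_t−Δx̄)² = 155.8750
r_1(Δx) = -84.2656 / 155.8750 = -0.541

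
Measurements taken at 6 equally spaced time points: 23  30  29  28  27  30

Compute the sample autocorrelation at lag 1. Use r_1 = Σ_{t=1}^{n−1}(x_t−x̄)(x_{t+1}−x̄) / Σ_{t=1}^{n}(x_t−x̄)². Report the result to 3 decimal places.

-0.278

Mean x̄ = (23 + 30 + 29 + 28 + 27 + 30)/6 = 27.8333
Σ(x_t−x̄)(x_{t+1}−x̄) = (-10.4722) + (2.5278) + (0.1944) + (-0.1389) + (-1.8056) = -9.6944
Denominator Σ(x_t−x̄)² = 34.8333
r_1 = -9.6944 / 34.8333 = -0.278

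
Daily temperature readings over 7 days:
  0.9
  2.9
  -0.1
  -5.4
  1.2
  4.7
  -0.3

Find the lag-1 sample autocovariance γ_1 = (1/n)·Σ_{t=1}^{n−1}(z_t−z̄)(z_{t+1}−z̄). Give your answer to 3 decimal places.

Mean z̄ = (0.9 + 2.9 − 0.1 − 5.4 + 1.2 + 4.7 − 0.3)/7 = 0.5571
Deviations: 0.3429, 2.3429, -0.6571, -5.9571, 0.6429, 4.1429, -0.8571
Σ_{t=1}^{6}(z_t−z̄)(z_{t+1}−z̄) = -1.5390
γ_1 = -1.5390 / 7 = -0.220

-0.220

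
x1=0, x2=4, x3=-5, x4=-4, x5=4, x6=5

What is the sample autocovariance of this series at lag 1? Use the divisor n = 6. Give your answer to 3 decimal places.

Mean x̄ = (0 + 4 − 5 − 4 + 4 + 5)/6 = 0.6667
Deviations: -0.6667, 3.3333, -5.6667, -4.6667, 3.3333, 4.3333
Σ_{t=1}^{5}(x_t−x̄)(x_{t+1}−x̄) = 4.2222
γ_1 = 4.2222 / 6 = 0.704

0.704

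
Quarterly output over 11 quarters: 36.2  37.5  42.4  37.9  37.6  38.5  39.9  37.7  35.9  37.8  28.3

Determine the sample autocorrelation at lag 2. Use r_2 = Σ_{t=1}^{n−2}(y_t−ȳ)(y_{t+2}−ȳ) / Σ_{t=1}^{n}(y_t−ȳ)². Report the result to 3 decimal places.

Mean ȳ = (36.2 + 37.5 + 42.4 + 37.9 + 37.6 + 38.5 + 39.9 + 37.7 + 35.9 + 37.8 + 28.3)/11 = 37.2455
Numerator Σ_{t=1}^{9}(y_t−ȳ)(y_{t+2}−ȳ) = 7.6540
Denominator Σ(y_t−ȳ)² = 119.2473
r_2 = 7.6540 / 119.2473 = 0.064

0.064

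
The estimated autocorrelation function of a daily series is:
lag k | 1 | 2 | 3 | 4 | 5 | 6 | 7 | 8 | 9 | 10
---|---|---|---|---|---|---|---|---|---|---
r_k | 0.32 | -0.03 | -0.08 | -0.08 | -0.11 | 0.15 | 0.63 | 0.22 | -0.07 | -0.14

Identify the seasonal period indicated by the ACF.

7

The largest autocorrelation is r_7 = 0.63; the remaining lags stay at or below 0.32.
The dominant spike at lag 7 indicates a seasonal period of 7.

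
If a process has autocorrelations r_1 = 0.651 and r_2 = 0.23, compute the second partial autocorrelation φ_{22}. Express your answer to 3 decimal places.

-0.336

φ_{22} = (r_2 − r_1²) / (1 − r_1²)
r_1² = (0.651)² = 0.423801
Numerator = 0.23 − 0.4238 = -0.1938; denominator = 1 − 0.4238 = 0.5762
φ_{22} = -0.1938 / 0.5762 = -0.336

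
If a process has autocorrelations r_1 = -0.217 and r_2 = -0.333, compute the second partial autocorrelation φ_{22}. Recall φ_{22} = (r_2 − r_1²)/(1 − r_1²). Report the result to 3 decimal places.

φ_{22} = (r_2 − r_1²) / (1 − r_1²)
r_1² = (-0.217)² = 0.047089
Numerator = -0.333 − 0.0471 = -0.3801; denominator = 1 − 0.0471 = 0.9529
φ_{22} = -0.3801 / 0.9529 = -0.399

-0.399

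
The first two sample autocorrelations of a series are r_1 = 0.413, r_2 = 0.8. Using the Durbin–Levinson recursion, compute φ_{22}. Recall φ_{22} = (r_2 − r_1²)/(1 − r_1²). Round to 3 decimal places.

φ_{22} = (r_2 − r_1²) / (1 − r_1²)
r_1² = (0.413)² = 0.170569
Numerator = 0.8 − 0.1706 = 0.6294; denominator = 1 − 0.1706 = 0.8294
φ_{22} = 0.6294 / 0.8294 = 0.759

0.759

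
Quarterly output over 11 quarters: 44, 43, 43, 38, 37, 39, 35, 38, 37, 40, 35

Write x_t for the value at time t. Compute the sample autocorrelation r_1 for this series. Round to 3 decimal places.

Mean x̄ = (44 + 43 + 43 + 38 + 37 + 39 + 35 + 38 + 37 + 40 + 35)/11 = 39.0000
Numerator Σ_{t=1}^{10}(x_t−x̄)(x_{t+1}−x̄) = 34.0000
Denominator Σ(x_t−x̄)² = 100.0000
r_1 = 34.0000 / 100.0000 = 0.340

0.340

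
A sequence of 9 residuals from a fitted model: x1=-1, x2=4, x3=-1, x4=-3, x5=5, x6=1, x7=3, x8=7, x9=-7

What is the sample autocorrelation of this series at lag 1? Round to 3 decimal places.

Mean x̄ = (-1 + 4 − 1 − 3 + 5 + 1 + 3 + 7 − 7)/9 = 0.8889
Numerator Σ_{t=1}^{8}(x_t−x̄)(x_{t+1}−x̄) = -55.0123
Denominator Σ(x_t−x̄)² = 152.8889
r_1 = -55.0123 / 152.8889 = -0.360

-0.360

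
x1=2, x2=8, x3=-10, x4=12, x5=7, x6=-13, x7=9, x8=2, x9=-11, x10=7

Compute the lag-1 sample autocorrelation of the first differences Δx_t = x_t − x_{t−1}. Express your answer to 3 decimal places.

-0.541

First differences Δx: 6, -18, 22, -5, -20, 22, -7, -13, 18
Mean of differences = 0.5556
Numerator Σ(Δx_t−Δx̄)(Δx_{t+1}−Δx̄) = -1240.7531
Denominator Σ(Δx_t−Δx̄)² = 2292.2222
r_1(Δx) = -1240.7531 / 2292.2222 = -0.541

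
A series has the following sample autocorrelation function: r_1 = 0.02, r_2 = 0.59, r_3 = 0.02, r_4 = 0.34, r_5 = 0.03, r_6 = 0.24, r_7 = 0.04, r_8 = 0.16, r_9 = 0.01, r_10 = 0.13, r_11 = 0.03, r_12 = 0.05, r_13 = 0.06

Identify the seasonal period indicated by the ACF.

2

The largest autocorrelation is r_2 = 0.59, with weaker echoes at lags 4 (0.34), 6 (0.24) and 8 (0.16); the remaining lags stay at or below 0.13.
The dominant spike at lag 2 indicates a seasonal period of 2.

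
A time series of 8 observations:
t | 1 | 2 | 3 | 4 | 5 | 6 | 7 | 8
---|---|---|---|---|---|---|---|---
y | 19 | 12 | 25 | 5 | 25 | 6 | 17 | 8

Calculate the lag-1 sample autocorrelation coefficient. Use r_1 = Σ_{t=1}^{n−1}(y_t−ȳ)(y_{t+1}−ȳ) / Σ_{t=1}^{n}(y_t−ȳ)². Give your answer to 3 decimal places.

-0.795

Mean ȳ = (19 + 12 + 25 + 5 + 25 + 6 + 17 + 8)/8 = 14.6250
Deviations from mean: 4.3750, -2.6250, 10.3750, -9.6250, 10.3750, -8.6250, 2.3750, -6.6250
Σ(y_t−ȳ)(y_{t+1}−ȳ) = (-11.4844) + (-27.2344) + (-99.8594) + (-99.8594) + (-89.4844) + (-20.4844) + (-15.7344) = -364.1406
Denominator Σ(y_t−ȳ)² = 457.8750
r_1 = -364.1406 / 457.8750 = -0.795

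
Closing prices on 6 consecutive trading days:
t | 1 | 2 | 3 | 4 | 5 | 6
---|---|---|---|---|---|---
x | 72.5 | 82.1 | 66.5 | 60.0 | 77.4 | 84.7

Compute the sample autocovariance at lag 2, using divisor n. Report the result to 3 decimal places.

-46.725

Mean x̄ = (72.5 + 82.1 + 66.5 + 60.0 + 77.4 + 84.7)/6 = 73.8667
Deviations: -1.3667, 8.2333, -7.3667, -13.8667, 3.5333, 10.8333
Σ_{t=1}^{4}(x_t−x̄)(x_{t+2}−x̄) = -280.3522
γ_2 = -280.3522 / 6 = -46.725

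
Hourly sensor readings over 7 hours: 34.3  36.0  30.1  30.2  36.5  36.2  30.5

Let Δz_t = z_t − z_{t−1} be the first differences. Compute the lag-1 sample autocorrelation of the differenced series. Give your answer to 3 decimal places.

-0.097

First differences Δz: 1.7, -5.9, 0.1, 6.3, -0.3, -5.7
Mean of differences = -0.6333
Numerator Σ(Δz_t−Δz̄)(Δz_{t+1}−Δz̄) = -10.4444
Denominator Σ(Δz_t−Δz̄)² = 107.5733
r_1(Δz) = -10.4444 / 107.5733 = -0.097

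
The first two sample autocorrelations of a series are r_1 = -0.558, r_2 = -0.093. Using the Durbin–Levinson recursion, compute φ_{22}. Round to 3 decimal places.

φ_{22} = (r_2 − r_1²) / (1 − r_1²)
r_1² = (-0.558)² = 0.311364
Numerator = -0.093 − 0.3114 = -0.4044; denominator = 1 − 0.3114 = 0.6886
φ_{22} = -0.4044 / 0.6886 = -0.587

-0.587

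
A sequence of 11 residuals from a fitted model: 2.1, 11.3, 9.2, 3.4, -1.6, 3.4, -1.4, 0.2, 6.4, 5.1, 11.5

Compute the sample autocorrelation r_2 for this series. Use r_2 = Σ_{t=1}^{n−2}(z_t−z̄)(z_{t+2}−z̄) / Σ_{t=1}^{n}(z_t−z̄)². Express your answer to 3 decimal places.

Mean z̄ = (2.1 + 11.3 + 9.2 + 3.4 − 1.6 + 3.4 − 1.4 + 0.2 + 6.4 + 5.1 + 11.5)/11 = 4.5091
Numerator Σ_{t=1}^{9}(z_t−z̄)(z_{t+2}−z̄) = -5.8820
Denominator Σ(z_t−z̄)² = 219.9891
r_2 = -5.8820 / 219.9891 = -0.027

-0.027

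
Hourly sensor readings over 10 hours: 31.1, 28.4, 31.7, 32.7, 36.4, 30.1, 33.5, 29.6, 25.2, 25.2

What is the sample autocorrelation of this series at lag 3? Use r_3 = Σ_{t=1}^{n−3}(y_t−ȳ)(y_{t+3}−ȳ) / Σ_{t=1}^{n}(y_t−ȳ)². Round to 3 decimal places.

-0.205

Mean ȳ = (31.1 + 28.4 + 31.7 + 32.7 + 36.4 + 30.1 + 33.5 + 29.6 + 25.2 + 25.2)/10 = 30.3900
Σ(y_t−ȳ)(y_{t+3}−ȳ) = (1.6401) + (-11.9599) + (-0.3799) + (7.1841) + (-4.7479) + (1.5051) + (-16.1409) = -22.8993
Denominator Σ(y_t−ȳ)² = 111.8890
r_3 = -22.8993 / 111.8890 = -0.205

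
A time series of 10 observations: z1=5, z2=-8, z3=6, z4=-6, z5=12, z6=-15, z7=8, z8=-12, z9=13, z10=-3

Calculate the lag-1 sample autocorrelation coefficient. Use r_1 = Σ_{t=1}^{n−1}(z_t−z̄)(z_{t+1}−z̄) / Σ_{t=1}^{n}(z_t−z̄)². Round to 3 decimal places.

-0.859

Mean z̄ = (5 − 8 + 6 − 6 + 12 − 15 + 8 − 12 + 13 − 3)/10 = 0.0000
Numerator Σ_{t=1}^{9}(z_t−z̄)(z_{t+1}−z̄) = -787.0000
Denominator Σ(z_t−z̄)² = 916.0000
r_1 = -787.0000 / 916.0000 = -0.859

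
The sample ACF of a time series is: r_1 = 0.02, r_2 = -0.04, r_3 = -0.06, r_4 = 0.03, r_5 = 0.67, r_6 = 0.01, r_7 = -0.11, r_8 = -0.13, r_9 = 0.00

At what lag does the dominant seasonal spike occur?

The largest autocorrelation is r_5 = 0.67; the remaining lags stay at or below 0.03.
The dominant spike at lag 5 indicates a seasonal period of 5.

5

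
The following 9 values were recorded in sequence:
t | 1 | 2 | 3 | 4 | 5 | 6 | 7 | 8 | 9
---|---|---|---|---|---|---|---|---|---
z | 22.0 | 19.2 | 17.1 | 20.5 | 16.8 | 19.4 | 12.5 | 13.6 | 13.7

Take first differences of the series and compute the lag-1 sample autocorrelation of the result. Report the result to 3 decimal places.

First differences Δz: -2.8, -2.1, 3.4, -3.7, 2.6, -6.9, 1.1, 0.1
Mean of differences = -1.0375
Numerator Σ(Δz_t−Δz̄)(Δz_{t+1}−Δz̄) = -55.7664
Denominator Σ(Δz_t−Δz̄)² = 84.4788
r_1(Δz) = -55.7664 / 84.4788 = -0.660

-0.660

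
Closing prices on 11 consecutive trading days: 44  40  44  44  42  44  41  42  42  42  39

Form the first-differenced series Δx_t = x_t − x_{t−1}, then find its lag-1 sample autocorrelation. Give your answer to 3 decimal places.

First differences Δx: -4, 4, 0, -2, 2, -3, 1, 0, 0, -3
Mean of differences = -0.5000
Numerator Σ(Δx_t−Δx̄)(Δx_{t+1}−Δx̄) = -28.2500
Denominator Σ(Δx_t−Δx̄)² = 56.5000
r_1(Δx) = -28.2500 / 56.5000 = -0.500

-0.500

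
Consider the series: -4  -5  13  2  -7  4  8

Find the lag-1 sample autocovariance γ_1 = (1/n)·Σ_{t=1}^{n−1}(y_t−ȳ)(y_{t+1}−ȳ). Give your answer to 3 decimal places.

Mean ȳ = (-4 − 5 + 13 + 2 − 7 + 4 + 8)/7 = 1.5714
Deviations: -5.5714, -6.5714, 11.4286, 0.4286, -8.5714, 2.4286, 6.4286
Σ_{t=1}^{6}(y_t−ȳ)(y_{t+1}−ȳ) = -42.4694
γ_1 = -42.4694 / 7 = -6.067

-6.067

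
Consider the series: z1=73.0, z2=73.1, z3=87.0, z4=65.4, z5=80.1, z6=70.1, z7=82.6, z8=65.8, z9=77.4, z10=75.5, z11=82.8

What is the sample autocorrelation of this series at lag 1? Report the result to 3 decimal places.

Mean z̄ = (73.0 + 73.1 + 87.0 + 65.4 + 80.1 + 70.1 + 82.6 + 65.8 + 77.4 + 75.5 + 82.8)/11 = 75.7091
Numerator Σ_{t=1}^{10}(z_t−z̄)(z_{t+1}−z̄) = -334.2110
Denominator Σ(z_t−z̄)² = 497.5091
r_1 = -334.2110 / 497.5091 = -0.672

-0.672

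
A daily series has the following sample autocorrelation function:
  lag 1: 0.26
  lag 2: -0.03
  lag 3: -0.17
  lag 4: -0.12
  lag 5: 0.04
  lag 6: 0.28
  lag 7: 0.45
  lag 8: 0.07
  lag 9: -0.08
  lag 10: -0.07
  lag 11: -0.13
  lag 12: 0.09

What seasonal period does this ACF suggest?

The largest autocorrelation is r_7 = 0.45; the remaining lags stay at or below 0.28.
The dominant spike at lag 7 indicates a seasonal period of 7.

7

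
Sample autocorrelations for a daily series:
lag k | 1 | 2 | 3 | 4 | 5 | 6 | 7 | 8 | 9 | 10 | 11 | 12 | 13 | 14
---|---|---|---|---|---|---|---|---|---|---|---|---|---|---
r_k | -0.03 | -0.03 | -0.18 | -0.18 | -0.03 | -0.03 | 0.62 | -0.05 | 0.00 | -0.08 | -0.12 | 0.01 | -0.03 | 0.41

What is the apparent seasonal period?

The largest autocorrelation is r_7 = 0.62, with a weaker echo at lag 14 (0.41); the remaining lags stay at or below 0.01.
The dominant spike at lag 7 indicates a seasonal period of 7.

7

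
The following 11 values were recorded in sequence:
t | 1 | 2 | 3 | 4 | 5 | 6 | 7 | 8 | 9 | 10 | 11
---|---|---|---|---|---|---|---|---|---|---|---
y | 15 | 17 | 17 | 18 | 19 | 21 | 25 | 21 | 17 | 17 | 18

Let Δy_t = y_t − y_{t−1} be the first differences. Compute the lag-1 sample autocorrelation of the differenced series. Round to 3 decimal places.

First differences Δy: 2, 0, 1, 1, 2, 4, -4, -4, 0, 1
Mean of differences = 0.3000
Numerator Σ(Δy_t−Δȳ)(Δy_{t+1}−Δȳ) = 10.9100
Denominator Σ(Δy_t−Δȳ)² = 58.1000
r_1(Δy) = 10.9100 / 58.1000 = 0.188

0.188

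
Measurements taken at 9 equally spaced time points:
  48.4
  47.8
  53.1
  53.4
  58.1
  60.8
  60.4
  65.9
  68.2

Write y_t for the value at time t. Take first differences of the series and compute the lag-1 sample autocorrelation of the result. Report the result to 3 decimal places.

First differences Δy: -0.6, 5.3, 0.3, 4.7, 2.7, -0.4, 5.5, 2.3
Mean of differences = 2.4750
Numerator Σ(Δy_t−Δȳ)(Δy_{t+1}−Δȳ) = -29.0431
Denominator Σ(Δy_t−Δȳ)² = 44.6150
r_1(Δy) = -29.0431 / 44.6150 = -0.651

-0.651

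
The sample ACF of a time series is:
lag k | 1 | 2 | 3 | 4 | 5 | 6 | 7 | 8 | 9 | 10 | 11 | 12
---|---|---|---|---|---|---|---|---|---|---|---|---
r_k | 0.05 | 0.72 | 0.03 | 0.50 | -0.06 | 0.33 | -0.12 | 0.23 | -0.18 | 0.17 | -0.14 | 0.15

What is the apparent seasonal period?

The largest autocorrelation is r_2 = 0.72, with weaker echoes at lags 4 (0.50), 6 (0.33), 8 (0.23), 10 (0.17) and 12 (0.15); the remaining lags stay at or below 0.05.
The dominant spike at lag 2 indicates a seasonal period of 2.

2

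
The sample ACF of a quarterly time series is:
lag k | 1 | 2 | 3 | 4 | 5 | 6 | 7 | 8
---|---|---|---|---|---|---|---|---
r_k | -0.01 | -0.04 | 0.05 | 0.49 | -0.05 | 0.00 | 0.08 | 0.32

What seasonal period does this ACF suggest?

4

The largest autocorrelation is r_4 = 0.49, with a weaker echo at lag 8 (0.32); the remaining lags stay at or below 0.08.
The dominant spike at lag 4 indicates a seasonal period of 4.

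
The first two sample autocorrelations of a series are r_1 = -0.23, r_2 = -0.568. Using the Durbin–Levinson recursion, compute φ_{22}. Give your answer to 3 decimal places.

-0.656

φ_{22} = (r_2 − r_1²) / (1 − r_1²)
r_1² = (-0.23)² = 0.0529
Numerator = -0.568 − 0.0529 = -0.6209; denominator = 1 − 0.0529 = 0.9471
φ_{22} = -0.6209 / 0.9471 = -0.656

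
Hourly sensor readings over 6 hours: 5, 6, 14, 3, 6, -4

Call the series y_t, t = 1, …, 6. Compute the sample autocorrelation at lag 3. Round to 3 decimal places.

Mean ȳ = (5 + 6 + 14 + 3 + 6 − 4)/6 = 5.0000
Deviations from mean: 0.0000, 1.0000, 9.0000, -2.0000, 1.0000, -9.0000
Σ(y_t−ȳ)(y_{t+3}−ȳ) = (0.0000) + (1.0000) + (-81.0000) = -80.0000
Denominator Σ(y_t−ȳ)² = 168.0000
r_3 = -80.0000 / 168.0000 = -0.476

-0.476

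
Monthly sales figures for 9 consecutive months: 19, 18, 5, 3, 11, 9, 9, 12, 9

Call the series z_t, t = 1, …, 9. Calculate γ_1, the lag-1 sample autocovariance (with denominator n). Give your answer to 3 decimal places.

Mean z̄ = (19 + 18 + 5 + 3 + 11 + 9 + 9 + 12 + 9)/9 = 10.5556
Σ_{t=1}^{8}(z_t−z̄)(z_{t+1}−z̄) = 57.3580
γ_1 = 57.3580 / 9 = 6.373

6.373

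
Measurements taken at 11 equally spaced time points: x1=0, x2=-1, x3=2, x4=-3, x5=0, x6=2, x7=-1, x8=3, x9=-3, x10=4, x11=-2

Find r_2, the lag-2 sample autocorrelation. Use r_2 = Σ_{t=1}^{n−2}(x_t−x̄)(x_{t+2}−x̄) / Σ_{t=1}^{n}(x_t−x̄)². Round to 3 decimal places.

0.421

Mean x̄ = (0 − 1 + 2 − 3 + 0 + 2 − 1 + 3 − 3 + 4 − 2)/11 = 0.0909
Numerator Σ_{t=1}^{9}(x_t−x̄)(x_{t+2}−x̄) = 23.9835
Denominator Σ(x_t−x̄)² = 56.9091
r_2 = 23.9835 / 56.9091 = 0.421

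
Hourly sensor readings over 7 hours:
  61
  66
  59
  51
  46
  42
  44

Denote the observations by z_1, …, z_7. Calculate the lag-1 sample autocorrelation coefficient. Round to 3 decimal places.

0.687

Mean z̄ = (61 + 66 + 59 + 51 + 46 + 42 + 44)/7 = 52.7143
Σ(z_t−z̄)(z_{t+1}−z̄) = (110.0816) + (83.5102) + (-10.7755) + (11.5102) + (71.9388) + (93.3673) = 359.6327
Denominator Σ(z_t−z̄)² = 523.4286
r_1 = 359.6327 / 523.4286 = 0.687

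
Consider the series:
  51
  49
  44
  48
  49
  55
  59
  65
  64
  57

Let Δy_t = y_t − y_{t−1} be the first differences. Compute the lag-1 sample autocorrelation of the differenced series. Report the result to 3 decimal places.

0.214

First differences Δy: -2, -5, 4, 1, 6, 4, 6, -1, -7
Mean of differences = 0.6667
Numerator Σ(Δy_t−Δȳ)(Δy_{t+1}−Δȳ) = 38.5556
Denominator Σ(Δy_t−Δȳ)² = 180.0000
r_1(Δy) = 38.5556 / 180.0000 = 0.214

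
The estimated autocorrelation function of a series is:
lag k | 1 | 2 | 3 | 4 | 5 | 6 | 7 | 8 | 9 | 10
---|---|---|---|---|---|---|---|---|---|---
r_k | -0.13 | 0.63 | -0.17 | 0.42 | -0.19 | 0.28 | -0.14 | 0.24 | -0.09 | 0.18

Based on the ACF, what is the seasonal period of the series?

2

The largest autocorrelation is r_2 = 0.63, with weaker echoes at lags 4 (0.42), 6 (0.28), 8 (0.24) and 10 (0.18); the remaining lags stay at or below -0.09.
The dominant spike at lag 2 indicates a seasonal period of 2.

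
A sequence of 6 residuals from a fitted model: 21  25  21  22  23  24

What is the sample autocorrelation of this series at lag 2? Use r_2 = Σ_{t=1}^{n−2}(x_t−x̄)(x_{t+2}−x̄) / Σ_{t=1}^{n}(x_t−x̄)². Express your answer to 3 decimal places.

-0.017

Mean x̄ = (21 + 25 + 21 + 22 + 23 + 24)/6 = 22.6667
Numerator Σ_{t=1}^{4}(x_t−x̄)(x_{t+2}−x̄) = -0.2222
Denominator Σ(x_t−x̄)² = 13.3333
r_2 = -0.2222 / 13.3333 = -0.017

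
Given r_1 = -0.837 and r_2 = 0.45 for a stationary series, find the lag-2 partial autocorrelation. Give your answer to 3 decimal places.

-0.837

φ_{22} = (r_2 − r_1²) / (1 − r_1²)
r_1² = (-0.837)² = 0.700569
Numerator = 0.45 − 0.7006 = -0.2506; denominator = 1 − 0.7006 = 0.2994
φ_{22} = -0.2506 / 0.2994 = -0.837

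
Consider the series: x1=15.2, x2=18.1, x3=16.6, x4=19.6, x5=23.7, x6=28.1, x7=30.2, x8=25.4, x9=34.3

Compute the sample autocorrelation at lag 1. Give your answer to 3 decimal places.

0.499

Mean x̄ = (15.2 + 18.1 + 16.6 + 19.6 + 23.7 + 28.1 + 30.2 + 25.4 + 34.3)/9 = 23.4667
Numerator Σ_{t=1}^{8}(x_t−x̄)(x_{t+1}−x̄) = 173.1056
Denominator Σ(x_t−x̄)² = 347.2000
r_1 = 173.1056 / 347.2000 = 0.499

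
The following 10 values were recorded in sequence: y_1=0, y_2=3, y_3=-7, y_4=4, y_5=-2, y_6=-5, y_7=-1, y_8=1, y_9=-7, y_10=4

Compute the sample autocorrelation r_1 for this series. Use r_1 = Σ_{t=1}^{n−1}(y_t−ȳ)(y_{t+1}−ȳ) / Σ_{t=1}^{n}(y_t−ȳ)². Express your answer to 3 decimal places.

Mean ȳ = (0 + 3 − 7 + 4 − 2 − 5 − 1 + 1 − 7 + 4)/10 = -1.0000
Numerator Σ_{t=1}^{9}(y_t−ȳ)(y_{t+1}−ȳ) = -93.0000
Denominator Σ(y_t−ȳ)² = 160.0000
r_1 = -93.0000 / 160.0000 = -0.581

-0.581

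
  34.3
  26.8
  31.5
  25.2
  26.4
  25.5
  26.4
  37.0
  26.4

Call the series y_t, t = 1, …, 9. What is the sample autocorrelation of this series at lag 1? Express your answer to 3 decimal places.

-0.273

Mean ȳ = (34.3 + 26.8 + 31.5 + 25.2 + 26.4 + 25.5 + 26.4 + 37.0 + 26.4)/9 = 28.8333
Numerator Σ_{t=1}^{8}(y_t−ȳ)(y_{t+1}−ȳ) = -40.9078
Denominator Σ(y_t−ȳ)² = 149.9000
r_1 = -40.9078 / 149.9000 = -0.273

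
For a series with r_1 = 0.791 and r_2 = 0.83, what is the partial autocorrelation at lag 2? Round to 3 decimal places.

0.546

φ_{22} = (r_2 − r_1²) / (1 − r_1²)
r_1² = (0.791)² = 0.625681
Numerator = 0.83 − 0.6257 = 0.2043; denominator = 1 − 0.6257 = 0.3743
φ_{22} = 0.2043 / 0.3743 = 0.546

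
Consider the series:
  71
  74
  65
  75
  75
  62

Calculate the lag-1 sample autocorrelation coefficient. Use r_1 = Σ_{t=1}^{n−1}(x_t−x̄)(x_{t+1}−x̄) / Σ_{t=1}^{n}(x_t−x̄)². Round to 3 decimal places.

-0.381

Mean x̄ = (71 + 74 + 65 + 75 + 75 + 62)/6 = 70.3333
Deviations from mean: 0.6667, 3.6667, -5.3333, 4.6667, 4.6667, -8.3333
Σ(x_t−x̄)(x_{t+1}−x̄) = (2.4444) + (-19.5556) + (-24.8889) + (21.7778) + (-38.8889) = -59.1111
Denominator Σ(x_t−x̄)² = 155.3333
r_1 = -59.1111 / 155.3333 = -0.381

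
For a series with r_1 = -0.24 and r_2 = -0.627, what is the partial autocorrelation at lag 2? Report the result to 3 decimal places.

-0.726

φ_{22} = (r_2 − r_1²) / (1 − r_1²)
r_1² = (-0.24)² = 0.0576
Numerator = -0.627 − 0.0576 = -0.6846; denominator = 1 − 0.0576 = 0.9424
φ_{22} = -0.6846 / 0.9424 = -0.726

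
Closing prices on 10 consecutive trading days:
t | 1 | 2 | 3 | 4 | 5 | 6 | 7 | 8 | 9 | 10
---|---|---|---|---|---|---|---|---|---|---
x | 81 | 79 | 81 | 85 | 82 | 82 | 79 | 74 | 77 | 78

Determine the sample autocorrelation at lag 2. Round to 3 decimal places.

0.111

Mean x̄ = (81 + 79 + 81 + 85 + 82 + 82 + 79 + 74 + 77 + 78)/10 = 79.8000
Numerator Σ_{t=1}^{8}(x_t−x̄)(x_{t+2}−x̄) = 9.5200
Denominator Σ(x_t−x̄)² = 85.6000
r_2 = 9.5200 / 85.6000 = 0.111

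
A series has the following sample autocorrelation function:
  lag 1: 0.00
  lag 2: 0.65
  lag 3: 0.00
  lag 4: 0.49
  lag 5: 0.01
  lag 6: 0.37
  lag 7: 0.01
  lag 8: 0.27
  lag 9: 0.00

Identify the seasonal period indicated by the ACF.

2

The largest autocorrelation is r_2 = 0.65, with weaker echoes at lags 4 (0.49), 6 (0.37) and 8 (0.27); the remaining lags stay at or below 0.01.
The dominant spike at lag 2 indicates a seasonal period of 2.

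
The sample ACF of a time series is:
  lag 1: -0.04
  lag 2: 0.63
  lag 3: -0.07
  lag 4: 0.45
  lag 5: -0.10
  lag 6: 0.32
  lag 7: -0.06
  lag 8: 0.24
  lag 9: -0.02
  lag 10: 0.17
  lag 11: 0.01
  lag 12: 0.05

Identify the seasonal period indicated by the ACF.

The largest autocorrelation is r_2 = 0.63, with weaker echoes at lags 4 (0.45), 6 (0.32), 8 (0.24) and 10 (0.17); the remaining lags stay at or below 0.05.
The dominant spike at lag 2 indicates a seasonal period of 2.

2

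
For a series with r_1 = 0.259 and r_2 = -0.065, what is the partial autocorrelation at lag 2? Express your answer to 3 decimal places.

φ_{22} = (r_2 − r_1²) / (1 − r_1²)
r_1² = (0.259)² = 0.067081
Numerator = -0.065 − 0.0671 = -0.1321; denominator = 1 − 0.0671 = 0.9329
φ_{22} = -0.1321 / 0.9329 = -0.142

-0.142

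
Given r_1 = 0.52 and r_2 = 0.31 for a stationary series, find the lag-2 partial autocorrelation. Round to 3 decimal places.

φ_{22} = (r_2 − r_1²) / (1 − r_1²)
r_1² = (0.52)² = 0.2704
Numerator = 0.31 − 0.2704 = 0.0396; denominator = 1 − 0.2704 = 0.7296
φ_{22} = 0.0396 / 0.7296 = 0.054

0.054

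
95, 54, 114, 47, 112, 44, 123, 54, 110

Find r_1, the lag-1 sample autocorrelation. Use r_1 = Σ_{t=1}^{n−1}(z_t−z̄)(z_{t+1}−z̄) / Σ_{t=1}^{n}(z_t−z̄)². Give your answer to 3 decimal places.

-0.914

Mean z̄ = (95 + 54 + 114 + 47 + 112 + 44 + 123 + 54 + 110)/9 = 83.6667
Numerator Σ_{t=1}^{8}(z_t−z̄)(z_{t+1}−z̄) = -8019.4444
Denominator Σ(z_t−z̄)² = 8770.0000
r_1 = -8019.4444 / 8770.0000 = -0.914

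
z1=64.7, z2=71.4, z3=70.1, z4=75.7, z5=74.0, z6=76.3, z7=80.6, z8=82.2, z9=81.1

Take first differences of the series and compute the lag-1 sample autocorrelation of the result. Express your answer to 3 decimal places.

-0.545

First differences Δz: 6.7, -1.3, 5.6, -1.7, 2.3, 4.3, 1.6, -1.1
Mean of differences = 2.0500
Numerator Σ(Δz_t−Δz̄)(Δz_{t+1}−Δz̄) = -40.7525
Denominator Σ(Δz_t−Δz̄)² = 74.7600
r_1(Δz) = -40.7525 / 74.7600 = -0.545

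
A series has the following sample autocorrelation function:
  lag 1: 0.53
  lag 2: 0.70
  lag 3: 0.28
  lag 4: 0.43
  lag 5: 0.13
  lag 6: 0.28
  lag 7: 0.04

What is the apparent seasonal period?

2

The largest autocorrelation is r_2 = 0.70; the remaining lags stay at or below 0.53.
The dominant spike at lag 2 indicates a seasonal period of 2.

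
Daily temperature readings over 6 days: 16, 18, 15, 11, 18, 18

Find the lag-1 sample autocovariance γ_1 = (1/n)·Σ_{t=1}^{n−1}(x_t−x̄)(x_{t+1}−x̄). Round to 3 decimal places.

Mean x̄ = (16 + 18 + 15 + 11 + 18 + 18)/6 = 16.0000
Σ_{t=1}^{5}(x_t−x̄)(x_{t+1}−x̄) = -3.0000
γ_1 = -3.0000 / 6 = -0.500

-0.500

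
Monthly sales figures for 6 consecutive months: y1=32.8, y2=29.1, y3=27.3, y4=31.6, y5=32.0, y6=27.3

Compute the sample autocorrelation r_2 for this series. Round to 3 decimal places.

Mean ȳ = (32.8 + 29.1 + 27.3 + 31.6 + 32.0 + 27.3)/6 = 30.0167
Σ(y_t−ȳ)(y_{t+2}−ȳ) = (-7.5614) + (-1.4514) + (-5.3881) + (-4.3014) = -18.7022
Denominator Σ(y_t−ȳ)² = 29.7883
r_2 = -18.7022 / 29.7883 = -0.628

-0.628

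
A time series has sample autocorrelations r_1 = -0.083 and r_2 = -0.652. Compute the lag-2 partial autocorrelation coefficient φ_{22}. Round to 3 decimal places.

φ_{22} = (r_2 − r_1²) / (1 − r_1²)
r_1² = (-0.083)² = 0.006889
Numerator = -0.652 − 0.0069 = -0.6589; denominator = 1 − 0.0069 = 0.9931
φ_{22} = -0.6589 / 0.9931 = -0.663

-0.663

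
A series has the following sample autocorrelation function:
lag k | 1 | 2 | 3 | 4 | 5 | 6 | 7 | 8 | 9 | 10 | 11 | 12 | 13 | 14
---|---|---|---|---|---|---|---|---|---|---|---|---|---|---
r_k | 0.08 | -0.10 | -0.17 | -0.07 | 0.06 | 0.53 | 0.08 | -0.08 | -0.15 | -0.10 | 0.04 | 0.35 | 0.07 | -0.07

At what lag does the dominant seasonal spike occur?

The largest autocorrelation is r_6 = 0.53, with a weaker echo at lag 12 (0.35); the remaining lags stay at or below 0.08.
The dominant spike at lag 6 indicates a seasonal period of 6.

6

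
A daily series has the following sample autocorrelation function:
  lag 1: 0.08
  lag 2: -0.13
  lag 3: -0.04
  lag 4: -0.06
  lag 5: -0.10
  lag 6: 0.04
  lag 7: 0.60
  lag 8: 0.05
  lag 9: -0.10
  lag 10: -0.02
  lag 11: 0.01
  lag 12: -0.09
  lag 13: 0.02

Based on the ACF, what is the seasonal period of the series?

7

The largest autocorrelation is r_7 = 0.60; the remaining lags stay at or below 0.08.
The dominant spike at lag 7 indicates a seasonal period of 7.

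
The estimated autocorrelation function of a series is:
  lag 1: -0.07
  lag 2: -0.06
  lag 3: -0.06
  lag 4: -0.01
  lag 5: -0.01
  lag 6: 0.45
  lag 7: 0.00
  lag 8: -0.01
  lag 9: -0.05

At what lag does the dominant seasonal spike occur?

6

The largest autocorrelation is r_6 = 0.45; the remaining lags stay at or below 0.00.
The dominant spike at lag 6 indicates a seasonal period of 6.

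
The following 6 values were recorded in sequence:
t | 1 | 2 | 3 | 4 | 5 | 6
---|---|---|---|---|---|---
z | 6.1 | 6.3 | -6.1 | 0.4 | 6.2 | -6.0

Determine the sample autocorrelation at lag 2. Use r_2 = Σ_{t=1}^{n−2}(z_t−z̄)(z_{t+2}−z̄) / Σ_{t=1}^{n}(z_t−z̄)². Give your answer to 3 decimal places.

-0.393

Mean z̄ = (6.1 + 6.3 − 6.1 + 0.4 + 6.2 − 6.0)/6 = 1.1500
Deviations from mean: 4.9500, 5.1500, -7.2500, -0.7500, 5.0500, -7.1500
Σ(z_t−z̄)(z_{t+2}−z̄) = (-35.8875) + (-3.8625) + (-36.6125) + (5.3625) = -71.0000
Denominator Σ(z_t−z̄)² = 180.7750
r_2 = -71.0000 / 180.7750 = -0.393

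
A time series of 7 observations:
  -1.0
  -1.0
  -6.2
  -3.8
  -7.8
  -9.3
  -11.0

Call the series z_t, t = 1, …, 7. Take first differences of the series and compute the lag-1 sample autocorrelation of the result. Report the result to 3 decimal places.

First differences Δz: 0.0, -5.2, 2.4, -4.0, -1.5, -1.7
Mean of differences = -1.6667
Numerator Σ(Δz_t−Δz̄)(Δz_{t+1}−Δz̄) = -30.1411
Denominator Σ(Δz_t−Δz̄)² = 37.2733
r_1(Δz) = -30.1411 / 37.2733 = -0.809

-0.809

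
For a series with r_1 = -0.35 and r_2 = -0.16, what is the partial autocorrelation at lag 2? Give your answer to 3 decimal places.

φ_{22} = (r_2 − r_1²) / (1 − r_1²)
r_1² = (-0.35)² = 0.1225
Numerator = -0.16 − 0.1225 = -0.2825; denominator = 1 − 0.1225 = 0.8775
φ_{22} = -0.2825 / 0.8775 = -0.322

-0.322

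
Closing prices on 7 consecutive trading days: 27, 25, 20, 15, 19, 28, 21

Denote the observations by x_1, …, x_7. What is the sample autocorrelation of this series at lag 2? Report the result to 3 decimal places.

Mean x̄ = (27 + 25 + 20 + 15 + 19 + 28 + 21)/7 = 22.1429
Deviations from mean: 4.8571, 2.8571, -2.1429, -7.1429, -3.1429, 5.8571, -1.1429
Σ(x_t−x̄)(x_{t+2}−x̄) = (-10.4082) + (-20.4082) + (6.7347) + (-41.8367) + (3.5918) = -62.3265
Denominator Σ(x_t−x̄)² = 132.8571
r_2 = -62.3265 / 132.8571 = -0.469

-0.469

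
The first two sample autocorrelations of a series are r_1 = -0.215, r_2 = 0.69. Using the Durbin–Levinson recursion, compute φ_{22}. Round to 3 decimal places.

φ_{22} = (r_2 − r_1²) / (1 − r_1²)
r_1² = (-0.215)² = 0.046225
Numerator = 0.69 − 0.0462 = 0.6438; denominator = 1 − 0.0462 = 0.9538
φ_{22} = 0.6438 / 0.9538 = 0.675

0.675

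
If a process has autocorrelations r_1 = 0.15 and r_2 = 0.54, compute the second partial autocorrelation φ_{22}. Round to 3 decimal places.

φ_{22} = (r_2 − r_1²) / (1 − r_1²)
r_1² = (0.15)² = 0.0225
Numerator = 0.54 − 0.0225 = 0.5175; denominator = 1 − 0.0225 = 0.9775
φ_{22} = 0.5175 / 0.9775 = 0.529

0.529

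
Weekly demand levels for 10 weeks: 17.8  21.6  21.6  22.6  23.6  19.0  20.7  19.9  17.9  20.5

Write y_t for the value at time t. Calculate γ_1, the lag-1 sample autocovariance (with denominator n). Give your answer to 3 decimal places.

0.349

Mean ȳ = (17.8 + 21.6 + 21.6 + 22.6 + 23.6 + 19.0 + 20.7 + 19.9 + 17.9 + 20.5)/10 = 20.5200
Σ_{t=1}^{9}(y_t−ȳ)(y_{t+1}−ȳ) = 3.4916
γ_1 = 3.4916 / 10 = 0.349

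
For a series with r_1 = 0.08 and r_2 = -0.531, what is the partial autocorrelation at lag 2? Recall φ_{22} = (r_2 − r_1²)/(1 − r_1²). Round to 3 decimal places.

φ_{22} = (r_2 − r_1²) / (1 − r_1²)
r_1² = (0.08)² = 0.0064
Numerator = -0.531 − 0.0064 = -0.5374; denominator = 1 − 0.0064 = 0.9936
φ_{22} = -0.5374 / 0.9936 = -0.541

-0.541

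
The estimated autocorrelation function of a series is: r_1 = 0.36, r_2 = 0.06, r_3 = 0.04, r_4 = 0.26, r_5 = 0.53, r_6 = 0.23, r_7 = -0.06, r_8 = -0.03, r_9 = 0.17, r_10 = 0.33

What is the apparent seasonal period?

The largest autocorrelation is r_5 = 0.53; the remaining lags stay at or below 0.36. The elevated value at lag 1 (0.36), dropping to 0.06 at lag 2, reflects decaying short-term dependence rather than seasonality.
The dominant spike at lag 5 indicates a seasonal period of 5.

5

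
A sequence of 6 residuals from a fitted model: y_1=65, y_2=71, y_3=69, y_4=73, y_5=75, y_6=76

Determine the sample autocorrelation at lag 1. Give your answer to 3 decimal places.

0.260

Mean ȳ = (65 + 71 + 69 + 73 + 75 + 76)/6 = 71.5000
Numerator Σ_{t=1}^{5}(y_t−ȳ)(y_{t+1}−ȳ) = 21.7500
Denominator Σ(y_t−ȳ)² = 83.5000
r_1 = 21.7500 / 83.5000 = 0.260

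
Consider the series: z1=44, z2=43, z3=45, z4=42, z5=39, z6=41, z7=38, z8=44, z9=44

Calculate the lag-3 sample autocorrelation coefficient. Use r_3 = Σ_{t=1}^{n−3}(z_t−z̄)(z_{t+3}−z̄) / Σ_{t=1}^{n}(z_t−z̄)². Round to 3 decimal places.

Mean z̄ = (44 + 43 + 45 + 42 + 39 + 41 + 38 + 44 + 44)/9 = 42.2222
Σ(z_t−z̄)(z_{t+3}−z̄) = (-0.3951) + (-2.5062) + (-3.3951) + (0.9383) + (-5.7284) + (-2.1728) = -13.2593
Denominator Σ(z_t−z̄)² = 47.5556
r_3 = -13.2593 / 47.5556 = -0.279

-0.279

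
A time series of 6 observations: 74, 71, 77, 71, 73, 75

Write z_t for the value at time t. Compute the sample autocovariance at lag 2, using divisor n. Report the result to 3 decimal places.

Mean z̄ = (74 + 71 + 77 + 71 + 73 + 75)/6 = 73.5000
Deviations: 0.5000, -2.5000, 3.5000, -2.5000, -0.5000, 1.5000
Σ_{t=1}^{4}(z_t−z̄)(z_{t+2}−z̄) = 2.5000
γ_2 = 2.5000 / 6 = 0.417

0.417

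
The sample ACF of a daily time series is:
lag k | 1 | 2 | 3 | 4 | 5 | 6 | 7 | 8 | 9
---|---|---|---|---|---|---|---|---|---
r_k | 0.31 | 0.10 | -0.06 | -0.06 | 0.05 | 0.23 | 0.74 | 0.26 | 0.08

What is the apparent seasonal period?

The largest autocorrelation is r_7 = 0.74; the remaining lags stay at or below 0.31. The elevated value at lag 1 (0.31), dropping to 0.10 at lag 2, reflects decaying short-term dependence rather than seasonality.
The dominant spike at lag 7 indicates a seasonal period of 7.

7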